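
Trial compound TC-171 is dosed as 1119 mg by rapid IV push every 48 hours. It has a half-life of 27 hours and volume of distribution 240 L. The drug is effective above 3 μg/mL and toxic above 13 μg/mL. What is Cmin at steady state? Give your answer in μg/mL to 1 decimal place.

Over one 48-h interval, 48/27 ≈ 1.7778 half-lives elapse, leaving f ≈ 0.2916 of each dose.
Single-dose peak C₀ = D/Vd = 1119/240 ≈ 4.662 μg/mL.
Steady-state trough Cmin,ss = C₀·f/(1−f) ≈ 4.662 × 0.2916/0.7084 ≈ 1.919 μg/mL.
Trough 1.9 μg/mL vs MEC 3 μg/mL: subtherapeutic.

1.9 μg/mL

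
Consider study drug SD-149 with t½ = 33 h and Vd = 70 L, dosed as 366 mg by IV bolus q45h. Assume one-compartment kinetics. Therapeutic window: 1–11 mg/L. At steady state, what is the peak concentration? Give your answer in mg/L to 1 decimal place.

8.6 mg/L

k = ln2/t½ = ln2/33 ≈ 0.021004 h⁻¹; fraction remaining f = e^(−kτ) = e^(−0.021004×45) ≈ 0.3886.
At steady state, accumulation factor R = 1/(1 − e^(−kτ)) ≈ 1.6356.
Each bolus raises the concentration by D/Vd = 366/70 ≈ 5.229 mg/L.
Steady-state peak Cmax,ss = C₀·R ≈ 5.229 × 1.6356 ≈ 8.553 mg/L.
Peak 8.6 mg/L vs MTC 11 mg/L: below toxic threshold.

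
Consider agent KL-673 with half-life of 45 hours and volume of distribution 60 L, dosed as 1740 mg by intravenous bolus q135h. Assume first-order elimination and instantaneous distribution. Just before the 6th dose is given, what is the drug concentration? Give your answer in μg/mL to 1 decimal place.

4.1 μg/mL

f = (1/2)^(τ/t½) = (1/2)^(135/45) ≈ 0.1250.
C₀ = D/Vd = 1740/60 ≈ 29.000 μg/mL.
Before the 6th dose, 5 doses have been given. Superposition: Cmin = C₀·(f + f² + … + f^5).
≈ 29.000 × (0.1250 + 0.0156 + 0.0020 + 0.0002 + 0.0000) ≈ 29.000 × 0.1428 ≈ 4.141 μg/mL.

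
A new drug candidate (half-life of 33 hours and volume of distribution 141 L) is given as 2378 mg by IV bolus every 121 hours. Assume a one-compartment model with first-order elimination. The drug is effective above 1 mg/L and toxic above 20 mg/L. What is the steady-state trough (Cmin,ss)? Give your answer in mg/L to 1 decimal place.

1.4 mg/L

τ/t½ = 121/33 ≈ 3.6667, so fraction remaining f = (1/2)^(121/33) ≈ 0.0787.
Accumulation ratio R = 1/(1 − f) ≈ 1/0.9213 ≈ 1.0854.
Single-dose peak C₀ = D/Vd = 2378/141 ≈ 16.865 mg/L.
Steady-state peak Cmax,ss = C₀·R ≈ 16.865 × 1.0854 ≈ 18.305 mg/L.
One interval later, Cmin,ss = Cmax,ss·e^(−kτ) ≈ 18.305 × 0.0787 ≈ 1.441 mg/L.
Trough 1.4 mg/L vs MEC 1 mg/L: adequate.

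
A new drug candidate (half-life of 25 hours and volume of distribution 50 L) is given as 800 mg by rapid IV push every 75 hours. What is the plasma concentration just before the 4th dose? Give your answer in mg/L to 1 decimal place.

f = (1/2)^(τ/t½) = (1/2)^(75/25) ≈ 0.1250.
C₀ = D/Vd = 800/50 ≈ 16.000 mg/L.
Before the 4th dose, 3 doses have been given. Superposition: Cmin = C₀·(f + f² + … + f^3).
≈ 16.000 × (0.1250 + 0.0156 + 0.0020) ≈ 16.000 × 0.1426 ≈ 2.282 mg/L.

2.3 mg/L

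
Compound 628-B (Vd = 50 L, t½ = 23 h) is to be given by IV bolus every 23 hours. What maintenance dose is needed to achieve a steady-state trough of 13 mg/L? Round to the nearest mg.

650 mg

τ/t½ = 23/23 ≈ 1, so f = (1/2)^(23/23) ≈ 0.500000.
Cmin,ss = (D/Vd)·f/(1−f), so D = Cmin,ss·Vd·(1−f)/f.
D = 13 × 50 × (1−f)/f ≈ 13 × 50 × 1.00000 ≈ 650.00 mg.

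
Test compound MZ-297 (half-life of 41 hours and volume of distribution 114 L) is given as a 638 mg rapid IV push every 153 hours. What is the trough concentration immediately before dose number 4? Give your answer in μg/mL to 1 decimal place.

f = (1/2)^(τ/t½) = (1/2)^(153/41) ≈ 0.0753.
C₀ = D/Vd = 638/114 ≈ 5.596 μg/mL.
Before the 4th dose, 3 doses have been given. Superposition: Cmin = C₀·(f + f² + … + f^3).
≈ 5.596 × (0.0753 + 0.0057 + 0.0004) ≈ 5.596 × 0.0814 ≈ 0.456 μg/mL.

0.5 μg/mL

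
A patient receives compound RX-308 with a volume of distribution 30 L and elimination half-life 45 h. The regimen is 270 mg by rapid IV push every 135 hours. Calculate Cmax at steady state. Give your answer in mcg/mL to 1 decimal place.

10.3 mcg/mL

The dosing interval is 3 half-lives, so f = 2^(−3) = 0.125.
At steady state, R = 1/(1 − 0.125) = 8/7.
Single-dose peak C₀ = D/Vd = 270/30 = 9 mcg/mL.
Steady-state peak Cmax,ss = C₀·R = 9 × 8/7 ≈ 10.286 mcg/mL.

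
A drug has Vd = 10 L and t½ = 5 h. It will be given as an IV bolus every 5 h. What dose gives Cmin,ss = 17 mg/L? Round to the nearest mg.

τ/t½ = 5/5 ≈ 1, so f = (1/2)^(5/5) ≈ 0.500000.
Cmin,ss = (D/Vd)·f/(1−f), so D = Cmin,ss·Vd·(1−f)/f.
D = 17 × 10 × (1−f)/f ≈ 17 × 10 × 1.00000 ≈ 170.00 mg.

170 mg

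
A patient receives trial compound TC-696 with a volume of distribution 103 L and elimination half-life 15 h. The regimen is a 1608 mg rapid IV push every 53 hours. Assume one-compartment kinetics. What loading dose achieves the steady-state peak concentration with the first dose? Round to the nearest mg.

1760 mg

f = (1/2)^(53/15) ≈ 0.086370; accumulation ratio R = 1/(1−f) ≈ 1.09453.
Loading dose to hit Cmax,ss on first dose: D_load = D_maint·R ≈ 1608 × 1.09453 ≈ 1760.00 mg.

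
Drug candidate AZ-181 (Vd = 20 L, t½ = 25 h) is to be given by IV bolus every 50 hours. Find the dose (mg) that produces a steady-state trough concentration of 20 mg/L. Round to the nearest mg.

τ/t½ = 50/25 ≈ 2, so f = (1/2)^(50/25) ≈ 0.250000.
Cmin,ss = (D/Vd)·f/(1−f), so D = Cmin,ss·Vd·(1−f)/f.
D = 20 × 20 × (1−f)/f ≈ 20 × 20 × 3.00000 ≈ 1200.00 mg.

1200 mg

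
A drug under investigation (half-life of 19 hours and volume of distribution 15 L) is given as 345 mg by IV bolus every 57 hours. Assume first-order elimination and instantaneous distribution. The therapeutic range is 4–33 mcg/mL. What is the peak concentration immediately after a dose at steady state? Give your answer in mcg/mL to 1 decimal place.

26.3 mcg/mL

τ = 57 h = 3 half-lives, so f = (1/2)^3 = 0.125.
Accumulation ratio R = 1/(1 − f) = 1/0.875 = 8/7.
Single-dose peak C₀ = D/Vd = 345/15 = 23 mcg/mL.
Steady-state peak Cmax,ss = C₀·R = 23 × 8/7 ≈ 26.286 mcg/mL.
Peak 26.3 mcg/mL vs MTC 33 mcg/mL: below toxic threshold.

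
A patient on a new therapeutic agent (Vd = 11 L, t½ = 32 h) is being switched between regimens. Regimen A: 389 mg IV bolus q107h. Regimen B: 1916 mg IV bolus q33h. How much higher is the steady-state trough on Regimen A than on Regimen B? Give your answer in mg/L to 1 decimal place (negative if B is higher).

Regimen A: f = (1/2)^(107/32) ≈ 0.0985; Cmin,ss = (389/11)·f/(1−f) ≈ 3.864 mg/L.
Regimen B: f = (1/2)^(33/32) ≈ 0.4893; Cmin,ss = (1916/11)·f/(1−f) ≈ 166.883 mg/L.
Difference ≈ 3.864 − 166.883 ≈ -163.019 mg/L.

-163.0 mg/L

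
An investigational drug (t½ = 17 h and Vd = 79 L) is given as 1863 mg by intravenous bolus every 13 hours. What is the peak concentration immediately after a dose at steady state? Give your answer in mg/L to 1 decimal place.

τ/t½ = 13/17 ≈ 0.76471, so fraction remaining f = (1/2)^(13/17) ≈ 0.5886.
Accumulation ratio R = 1/(1 − f) ≈ 1/0.4114 ≈ 2.4307.
Single-dose peak C₀ = D/Vd = 1863/79 ≈ 23.582 mg/L.
Cmax,ss = C₀/(1 − f) ≈ 23.582/0.4114 ≈ 57.321 mg/L.

57.3 mg/L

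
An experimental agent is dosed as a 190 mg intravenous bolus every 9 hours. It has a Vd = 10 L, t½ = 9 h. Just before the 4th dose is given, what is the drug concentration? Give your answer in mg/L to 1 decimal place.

f = (1/2)^(τ/t½) = (1/2)^(9/9) ≈ 0.5000.
C₀ = D/Vd = 190/10 ≈ 19.000 mg/L.
Before the 4th dose, 3 doses have been given. Superposition: Cmin = C₀·(f + f² + … + f^3).
≈ 19.000 × (0.5000 + 0.2500 + 0.1250) ≈ 19.000 × 0.8750 ≈ 16.625 mg/L.

16.6 mg/L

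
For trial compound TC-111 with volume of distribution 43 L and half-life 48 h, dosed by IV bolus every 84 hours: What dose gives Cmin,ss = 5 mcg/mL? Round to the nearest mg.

τ/t½ = 84/48 ≈ 1.75, so f = (1/2)^(84/48) ≈ 0.297302.
Cmin,ss = (D/Vd)·f/(1−f), so D = Cmin,ss·Vd·(1−f)/f.
D = 5 × 43 × (1−f)/f ≈ 5 × 43 × 2.36358 ≈ 508.17 mg.

508 mg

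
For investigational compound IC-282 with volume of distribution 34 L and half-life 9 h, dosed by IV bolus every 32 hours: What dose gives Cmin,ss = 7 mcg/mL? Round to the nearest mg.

2560 mg

τ/t½ = 32/9 ≈ 3.5556, so f = (1/2)^(32/9) ≈ 0.085049.
Cmin,ss = (D/Vd)·f/(1−f), so D = Cmin,ss·Vd·(1−f)/f.
D = 7 × 34 × (1−f)/f ≈ 7 × 34 × 10.75793 ≈ 2560.39 mg.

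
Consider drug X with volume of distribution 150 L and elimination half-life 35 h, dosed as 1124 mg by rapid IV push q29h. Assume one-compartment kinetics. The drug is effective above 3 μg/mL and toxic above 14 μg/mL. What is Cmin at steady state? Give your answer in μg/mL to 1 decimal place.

τ/t½ = 29/35 ≈ 0.82857, so fraction remaining f = (1/2)^(29/35) ≈ 0.5631.
Single-dose peak C₀ = D/Vd = 1124/150 ≈ 7.493 μg/mL.
Steady-state trough Cmin,ss = C₀·f/(1−f) ≈ 7.493 × 0.5631/0.4369 ≈ 9.657 μg/mL.
Trough 9.7 μg/mL vs MEC 3 μg/mL: adequate.

9.7 μg/mL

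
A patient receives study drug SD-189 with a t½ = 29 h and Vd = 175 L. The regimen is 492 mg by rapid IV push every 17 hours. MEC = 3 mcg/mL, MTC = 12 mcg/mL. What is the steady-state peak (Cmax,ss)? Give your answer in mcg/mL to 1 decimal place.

8.4 mcg/mL

k = ln2/t½ = ln2/29 ≈ 0.023902 h⁻¹; fraction remaining f = e^(−kτ) = e^(−0.023902×17) ≈ 0.6661.
At steady state, accumulation factor R = 1/(1 − e^(−kτ)) ≈ 2.9949.
Single-dose peak C₀ = D/Vd = 492/175 ≈ 2.811 mcg/mL.
Steady-state peak Cmax,ss = C₀·R ≈ 2.811 × 2.9949 ≈ 8.419 mcg/mL.
Peak 8.4 mcg/mL vs MTC 12 mcg/mL: below toxic threshold.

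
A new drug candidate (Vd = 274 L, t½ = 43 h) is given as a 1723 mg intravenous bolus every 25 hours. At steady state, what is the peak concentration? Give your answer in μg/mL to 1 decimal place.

19.0 μg/mL

k = ln2/t½ = ln2/43 ≈ 0.016120 h⁻¹; fraction remaining f = e^(−kτ) = e^(−0.016120×25) ≈ 0.6683.
At steady state, accumulation factor R = 1/(1 − e^(−kτ)) ≈ 3.0148.
Each bolus raises the concentration by D/Vd = 1723/274 ≈ 6.288 μg/mL.
Steady-state peak Cmax,ss = C₀·R ≈ 6.288 × 3.0148 ≈ 18.957 μg/mL.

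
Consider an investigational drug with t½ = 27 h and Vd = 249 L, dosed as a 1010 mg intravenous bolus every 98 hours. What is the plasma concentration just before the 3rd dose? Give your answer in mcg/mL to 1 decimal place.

f = (1/2)^(τ/t½) = (1/2)^(98/27) ≈ 0.0808.
C₀ = D/Vd = 1010/249 ≈ 4.056 mcg/mL.
Before the 3rd dose, 2 doses have been given. Superposition: Cmin = C₀·(f + f²).
≈ 4.056 × (0.0808 + 0.0065) ≈ 4.056 × 0.0873 ≈ 0.354 mcg/mL.

0.4 mcg/mL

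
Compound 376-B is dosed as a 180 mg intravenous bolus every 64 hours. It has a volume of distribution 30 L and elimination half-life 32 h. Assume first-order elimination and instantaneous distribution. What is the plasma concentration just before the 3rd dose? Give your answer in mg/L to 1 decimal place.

1.9 mg/L

f = (1/2)^(τ/t½) = (1/2)^(64/32) ≈ 0.2500.
C₀ = D/Vd = 180/30 ≈ 6.000 mg/L.
Before the 3rd dose, 2 doses have been given. Superposition: Cmin = C₀·(f + f²).
≈ 6.000 × (0.2500 + 0.0625) ≈ 6.000 × 0.3125 ≈ 1.875 mg/L.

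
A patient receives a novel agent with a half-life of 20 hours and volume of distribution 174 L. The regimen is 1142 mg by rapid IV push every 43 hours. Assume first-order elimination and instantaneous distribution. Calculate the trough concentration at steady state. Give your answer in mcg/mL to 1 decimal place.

Over one 43-h interval, 43/20 ≈ 2.15 half-lives elapse, leaving f ≈ 0.2253 of each dose.
Single-dose peak C₀ = D/Vd = 1142/174 ≈ 6.563 mcg/mL.
Steady-state trough Cmin,ss = C₀·f/(1−f) ≈ 6.563 × 0.2253/0.7747 ≈ 1.909 mcg/mL.

1.9 mcg/mL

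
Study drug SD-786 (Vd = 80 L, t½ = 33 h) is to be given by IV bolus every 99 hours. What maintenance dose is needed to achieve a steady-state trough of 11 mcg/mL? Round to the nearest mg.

τ/t½ = 99/33 ≈ 3, so f = (1/2)^(99/33) ≈ 0.125000.
Cmin,ss = (D/Vd)·f/(1−f), so D = Cmin,ss·Vd·(1−f)/f.
D = 11 × 80 × (1−f)/f ≈ 11 × 80 × 7.00000 ≈ 6160.00 mg.

6160 mg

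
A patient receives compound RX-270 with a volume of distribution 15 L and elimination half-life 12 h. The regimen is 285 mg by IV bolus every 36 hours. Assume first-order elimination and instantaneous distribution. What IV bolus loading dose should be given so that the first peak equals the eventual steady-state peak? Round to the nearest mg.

326 mg

f = (1/2)^(36/12) ≈ 0.125000; accumulation ratio R = 1/(1−f) ≈ 1.14286.
Loading dose to hit Cmax,ss on first dose: D_load = D_maint·R ≈ 285 × 1.14286 ≈ 325.72 mg.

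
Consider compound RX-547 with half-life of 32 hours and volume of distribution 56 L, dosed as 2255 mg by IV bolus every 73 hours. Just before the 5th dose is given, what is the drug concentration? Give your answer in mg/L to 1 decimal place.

10.4 mg/L

f = (1/2)^(τ/t½) = (1/2)^(73/32) ≈ 0.2057.
C₀ = D/Vd = 2255/56 ≈ 40.268 mg/L.
Before the 5th dose, 4 doses have been given. Superposition: Cmin = C₀·(f + f² + … + f^4).
≈ 40.268 × (0.2057 + 0.0423 + 0.0087 + 0.0018) ≈ 40.268 × 0.2585 ≈ 10.409 mg/L.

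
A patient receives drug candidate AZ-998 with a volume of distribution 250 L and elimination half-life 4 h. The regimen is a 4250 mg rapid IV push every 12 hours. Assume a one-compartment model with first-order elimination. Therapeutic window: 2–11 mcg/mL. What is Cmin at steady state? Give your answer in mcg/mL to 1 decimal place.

2.4 mcg/mL

τ = 12 h = 3 half-lives, so f = (1/2)^3 = 0.125.
At steady state, R = 1/(1 − 0.125) = 8/7.
Single-dose peak C₀ = D/Vd = 4250/250 = 17 mcg/mL.
Steady-state peak Cmax,ss = C₀·R = 17 × 8/7 ≈ 19.429 mcg/mL.
Steady-state trough Cmin,ss = Cmax,ss·f ≈ 19.429 × 0.125 ≈ 2.429 mcg/mL.
Trough 2.4 mcg/mL vs MEC 2 mcg/mL: adequate.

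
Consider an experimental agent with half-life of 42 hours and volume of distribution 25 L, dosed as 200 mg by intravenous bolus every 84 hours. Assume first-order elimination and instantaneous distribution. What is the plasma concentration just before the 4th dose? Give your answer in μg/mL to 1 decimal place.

2.6 μg/mL

f = (1/2)^(τ/t½) = (1/2)^(84/42) ≈ 0.2500.
C₀ = D/Vd = 200/25 ≈ 8.000 μg/mL.
Before the 4th dose, 3 doses have been given. Superposition: Cmin = C₀·(f + f² + … + f^3).
≈ 8.000 × (0.2500 + 0.0625 + 0.0156) ≈ 8.000 × 0.3281 ≈ 2.625 μg/mL.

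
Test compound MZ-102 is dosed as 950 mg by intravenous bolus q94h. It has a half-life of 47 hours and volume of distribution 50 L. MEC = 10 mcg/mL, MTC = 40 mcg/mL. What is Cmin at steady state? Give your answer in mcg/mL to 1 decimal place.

6.3 mcg/mL

The dosing interval is 2 half-lives, so f = 2^(−2) = 0.25.
At steady state, R = 1/(1 − 0.25) = 4/3.
Single-dose peak C₀ = D/Vd = 950/50 = 19 mcg/mL.
Steady-state peak Cmax,ss = C₀·R = 19 × 4/3 ≈ 25.333 mcg/mL.
Steady-state trough Cmin,ss = Cmax,ss·f ≈ 25.333 × 0.25 ≈ 6.333 mcg/mL.
Trough 6.3 mcg/mL vs MEC 10 mcg/mL: subtherapeutic.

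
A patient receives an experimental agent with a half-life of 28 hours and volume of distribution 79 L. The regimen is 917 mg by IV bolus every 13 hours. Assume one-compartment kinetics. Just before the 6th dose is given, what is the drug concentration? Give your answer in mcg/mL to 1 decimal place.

f = (1/2)^(τ/t½) = (1/2)^(13/28) ≈ 0.7248.
C₀ = D/Vd = 917/79 ≈ 11.608 mcg/mL.
Before the 6th dose, 5 doses have been given. Superposition: Cmin = C₀·(f + f² + … + f^5).
≈ 11.608 × (0.7248 + 0.5253 + 0.3808 + 0.2760 + 0.2000) ≈ 11.608 × 2.1069 ≈ 24.457 mcg/mL.

24.5 mcg/mL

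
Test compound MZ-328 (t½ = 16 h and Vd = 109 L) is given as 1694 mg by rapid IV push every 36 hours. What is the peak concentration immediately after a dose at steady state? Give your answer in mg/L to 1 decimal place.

19.7 mg/L

Over one 36-h interval, 36/16 ≈ 2.25 half-lives elapse, leaving f ≈ 0.2102 of each dose.
Accumulation ratio R = 1/(1 − f) ≈ 1/0.7898 ≈ 1.2661.
Single-dose peak C₀ = D/Vd = 1694/109 ≈ 15.541 mg/L.
Cmax,ss = C₀/(1 − f) ≈ 15.541/0.7898 ≈ 19.677 mg/L.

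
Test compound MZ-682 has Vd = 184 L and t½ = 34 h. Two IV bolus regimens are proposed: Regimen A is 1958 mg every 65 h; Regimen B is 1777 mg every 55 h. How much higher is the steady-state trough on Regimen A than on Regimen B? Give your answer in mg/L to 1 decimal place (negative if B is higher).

Regimen A: f = (1/2)^(65/34) ≈ 0.2658; Cmin,ss = (1958/184)·f/(1−f) ≈ 3.852 mg/L.
Regimen B: f = (1/2)^(55/34) ≈ 0.3259; Cmin,ss = (1777/184)·f/(1−f) ≈ 4.669 mg/L.
Difference ≈ 3.852 − 4.669 ≈ -0.817 mg/L.

-0.8 mg/L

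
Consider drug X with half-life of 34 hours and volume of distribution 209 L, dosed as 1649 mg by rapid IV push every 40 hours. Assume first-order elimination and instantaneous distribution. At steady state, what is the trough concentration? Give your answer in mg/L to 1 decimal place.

6.3 mg/L

τ/t½ = 40/34 ≈ 1.1765, so fraction remaining f = (1/2)^(40/34) ≈ 0.4424.
Single-dose peak C₀ = D/Vd = 1649/209 ≈ 7.890 mg/L.
Steady-state trough Cmin,ss = C₀·f/(1−f) ≈ 7.890 × 0.4424/0.5576 ≈ 6.260 mg/L.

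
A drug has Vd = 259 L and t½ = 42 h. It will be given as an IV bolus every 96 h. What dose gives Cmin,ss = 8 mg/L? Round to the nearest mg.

8031 mg

τ/t½ = 96/42 ≈ 2.2857, so f = (1/2)^(96/42) ≈ 0.205084.
Cmin,ss = (D/Vd)·f/(1−f), so D = Cmin,ss·Vd·(1−f)/f.
D = 8 × 259 × (1−f)/f ≈ 8 × 259 × 3.87605 ≈ 8031.18 mg.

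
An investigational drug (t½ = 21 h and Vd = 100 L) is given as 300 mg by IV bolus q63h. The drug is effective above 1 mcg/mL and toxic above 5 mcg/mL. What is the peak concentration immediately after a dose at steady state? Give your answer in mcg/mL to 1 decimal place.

τ = 63 h = 3 half-lives, so f = (1/2)^3 = 0.125.
Accumulation ratio R = 1/(1 − f) = 1/0.875 = 8/7.
Single-dose peak C₀ = D/Vd = 300/100 = 3 mcg/mL.
Steady-state peak Cmax,ss = C₀·R = 3 × 8/7 ≈ 3.429 mcg/mL.
Peak 3.4 mcg/mL vs MTC 5 mcg/mL: below toxic threshold.

3.4 mcg/mL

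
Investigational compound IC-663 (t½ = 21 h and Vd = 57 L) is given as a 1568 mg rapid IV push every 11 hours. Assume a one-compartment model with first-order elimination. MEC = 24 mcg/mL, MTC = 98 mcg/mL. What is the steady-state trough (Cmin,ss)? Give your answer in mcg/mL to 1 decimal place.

62.8 mcg/mL

Over one 11-h interval, 11/21 ≈ 0.52381 half-lives elapse, leaving f ≈ 0.6955 of each dose.
Each bolus raises the concentration by D/Vd = 1568/57 ≈ 27.509 mcg/mL.
Steady-state trough Cmin,ss = C₀·f/(1−f) ≈ 27.509 × 0.6955/0.3045 ≈ 62.833 mcg/mL.
Trough 62.8 mcg/mL vs MEC 24 mcg/mL: adequate.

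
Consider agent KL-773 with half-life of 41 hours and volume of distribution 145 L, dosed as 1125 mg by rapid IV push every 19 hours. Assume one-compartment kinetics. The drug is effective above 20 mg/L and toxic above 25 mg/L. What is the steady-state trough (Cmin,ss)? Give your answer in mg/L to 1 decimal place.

20.5 mg/L

Over one 19-h interval, 19/41 ≈ 0.46341 half-lives elapse, leaving f ≈ 0.7253 of each dose.
Single-dose peak C₀ = D/Vd = 1125/145 ≈ 7.759 mg/L.
Steady-state trough Cmin,ss = C₀·f/(1−f) ≈ 7.759 × 0.7253/0.2747 ≈ 20.486 mg/L.
Trough 20.5 mg/L vs MEC 20 mg/L: adequate.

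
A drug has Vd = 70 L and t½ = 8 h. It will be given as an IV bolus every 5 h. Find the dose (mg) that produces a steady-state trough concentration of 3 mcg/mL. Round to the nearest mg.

114 mg

τ/t½ = 5/8 ≈ 0.625, so f = (1/2)^(5/8) ≈ 0.648420.
Cmin,ss = (D/Vd)·f/(1−f), so D = Cmin,ss·Vd·(1−f)/f.
D = 3 × 70 × (1−f)/f ≈ 3 × 70 × 0.54221 ≈ 113.86 mg.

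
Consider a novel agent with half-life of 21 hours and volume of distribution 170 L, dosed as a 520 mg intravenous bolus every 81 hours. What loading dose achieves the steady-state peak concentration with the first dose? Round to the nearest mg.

559 mg

f = (1/2)^(81/21) ≈ 0.069006; accumulation ratio R = 1/(1−f) ≈ 1.07412.
Loading dose to hit Cmax,ss on first dose: D_load = D_maint·R ≈ 520 × 1.07412 ≈ 558.54 mg.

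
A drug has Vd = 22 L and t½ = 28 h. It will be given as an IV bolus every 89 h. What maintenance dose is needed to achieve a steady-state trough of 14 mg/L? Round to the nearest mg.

2481 mg

τ/t½ = 89/28 ≈ 3.1786, so f = (1/2)^(89/28) ≈ 0.110447.
Cmin,ss = (D/Vd)·f/(1−f), so D = Cmin,ss·Vd·(1−f)/f.
D = 14 × 22 × (1−f)/f ≈ 14 × 22 × 8.05412 ≈ 2480.67 mg.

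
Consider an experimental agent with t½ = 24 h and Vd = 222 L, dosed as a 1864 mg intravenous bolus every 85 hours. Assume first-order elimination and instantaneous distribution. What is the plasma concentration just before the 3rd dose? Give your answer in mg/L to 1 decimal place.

0.8 mg/L

f = (1/2)^(τ/t½) = (1/2)^(85/24) ≈ 0.0859.
C₀ = D/Vd = 1864/222 ≈ 8.396 mg/L.
Before the 3rd dose, 2 doses have been given. Superposition: Cmin = C₀·(f + f²).
≈ 8.396 × (0.0859 + 0.0074) ≈ 8.396 × 0.0933 ≈ 0.783 mg/L.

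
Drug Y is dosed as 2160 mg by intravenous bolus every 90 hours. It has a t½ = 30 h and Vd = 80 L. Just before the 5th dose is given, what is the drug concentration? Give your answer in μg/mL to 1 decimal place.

f = (1/2)^(τ/t½) = (1/2)^(90/30) ≈ 0.1250.
C₀ = D/Vd = 2160/80 ≈ 27.000 μg/mL.
Before the 5th dose, 4 doses have been given. Superposition: Cmin = C₀·(f + f² + … + f^4).
≈ 27.000 × (0.1250 + 0.0156 + 0.0020 + 0.0002) ≈ 27.000 × 0.1428 ≈ 3.856 μg/mL.

3.9 μg/mL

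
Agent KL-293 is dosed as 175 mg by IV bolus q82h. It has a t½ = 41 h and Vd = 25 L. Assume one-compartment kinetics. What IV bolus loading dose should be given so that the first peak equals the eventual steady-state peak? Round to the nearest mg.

f = (1/2)^(82/41) ≈ 0.250000; accumulation ratio R = 1/(1−f) ≈ 1.33333.
Loading dose to hit Cmax,ss on first dose: D_load = D_maint·R ≈ 175 × 1.33333 ≈ 233.33 mg.

233 mg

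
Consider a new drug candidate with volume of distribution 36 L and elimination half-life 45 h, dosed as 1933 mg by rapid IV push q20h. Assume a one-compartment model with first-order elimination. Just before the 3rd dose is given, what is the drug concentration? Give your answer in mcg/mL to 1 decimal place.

68.5 mcg/mL

f = (1/2)^(τ/t½) = (1/2)^(20/45) ≈ 0.7349.
C₀ = D/Vd = 1933/36 ≈ 53.694 mcg/mL.
Before the 3rd dose, 2 doses have been given. Superposition: Cmin = C₀·(f + f²).
≈ 53.694 × (0.7349 + 0.5401) ≈ 53.694 × 1.2750 ≈ 68.460 mcg/mL.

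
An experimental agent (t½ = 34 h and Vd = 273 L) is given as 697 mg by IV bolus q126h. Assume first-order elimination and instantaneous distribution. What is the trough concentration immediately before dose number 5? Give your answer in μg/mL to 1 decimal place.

0.2 μg/mL

f = (1/2)^(τ/t½) = (1/2)^(126/34) ≈ 0.0766.
C₀ = D/Vd = 697/273 ≈ 2.553 μg/mL.
Before the 5th dose, 4 doses have been given. Superposition: Cmin = C₀·(f + f² + … + f^4).
≈ 2.553 × (0.0766 + 0.0059 + 0.0004 + 0.0000) ≈ 2.553 × 0.0829 ≈ 0.212 μg/mL.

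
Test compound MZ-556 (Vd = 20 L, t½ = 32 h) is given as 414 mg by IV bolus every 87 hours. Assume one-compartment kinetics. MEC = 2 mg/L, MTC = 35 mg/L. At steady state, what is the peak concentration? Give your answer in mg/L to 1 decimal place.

24.4 mg/L

τ/t½ = 87/32 ≈ 2.7188, so fraction remaining f = (1/2)^(87/32) ≈ 0.1519.
Accumulation ratio R = 1/(1 − f) ≈ 1/0.8481 ≈ 1.1791.
Single-dose peak C₀ = D/Vd = 414/20 ≈ 20.700 mg/L.
Cmax,ss = C₀/(1 − f) ≈ 20.700/0.8481 ≈ 24.407 mg/L.
Peak 24.4 mg/L vs MTC 35 mg/L: below toxic threshold.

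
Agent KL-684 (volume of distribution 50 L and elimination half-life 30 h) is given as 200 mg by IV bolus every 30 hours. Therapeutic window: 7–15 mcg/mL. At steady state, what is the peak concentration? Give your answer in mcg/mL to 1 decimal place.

τ = 30 h = 1 half-life, so f = (1/2)^1 = 0.5.
Accumulation ratio R = 1/(1 − f) = 1/0.5 = 2/1.
Single-dose peak C₀ = D/Vd = 200/50 = 4 mcg/mL.
Steady-state peak Cmax,ss = C₀·R = 4 × 2/1 ≈ 8.000 mcg/mL.
Peak 8.0 mcg/mL vs MTC 15 mcg/mL: below toxic threshold.

8.0 mcg/mL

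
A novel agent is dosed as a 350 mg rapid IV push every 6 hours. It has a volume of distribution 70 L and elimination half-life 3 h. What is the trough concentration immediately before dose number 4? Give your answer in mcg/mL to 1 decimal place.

1.6 mcg/mL

f = (1/2)^(τ/t½) = (1/2)^(6/3) ≈ 0.2500.
C₀ = D/Vd = 350/70 ≈ 5.000 mcg/mL.
Before the 4th dose, 3 doses have been given. Superposition: Cmin = C₀·(f + f² + … + f^3).
≈ 5.000 × (0.2500 + 0.0625 + 0.0156) ≈ 5.000 × 0.3281 ≈ 1.641 mcg/mL.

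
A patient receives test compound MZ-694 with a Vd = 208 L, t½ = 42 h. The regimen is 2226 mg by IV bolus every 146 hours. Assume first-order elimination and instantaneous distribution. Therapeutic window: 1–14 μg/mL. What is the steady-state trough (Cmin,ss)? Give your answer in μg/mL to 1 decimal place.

Over one 146-h interval, 146/42 ≈ 3.4762 half-lives elapse, leaving f ≈ 0.0899 of each dose.
Each bolus raises the concentration by D/Vd = 2226/208 ≈ 10.702 μg/mL.
Steady-state trough Cmin,ss = C₀·f/(1−f) ≈ 10.702 × 0.0899/0.9101 ≈ 1.057 μg/mL.
Trough 1.1 μg/mL vs MEC 1 μg/mL: adequate.

1.1 μg/mL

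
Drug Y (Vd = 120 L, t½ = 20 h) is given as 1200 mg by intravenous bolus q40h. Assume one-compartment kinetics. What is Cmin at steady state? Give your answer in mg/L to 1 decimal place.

3.3 mg/L

τ = 40 h = 2 half-lives, so f = (1/2)^2 = 0.25.
Accumulation ratio R = 1/(1 − f) = 1/0.75 = 4/3.
Single-dose peak C₀ = D/Vd = 1200/120 = 10 mg/L.
Steady-state peak Cmax,ss = C₀·R = 10 × 4/3 ≈ 13.333 mg/L.
Steady-state trough Cmin,ss = Cmax,ss·f ≈ 13.333 × 0.25 ≈ 3.333 mg/L.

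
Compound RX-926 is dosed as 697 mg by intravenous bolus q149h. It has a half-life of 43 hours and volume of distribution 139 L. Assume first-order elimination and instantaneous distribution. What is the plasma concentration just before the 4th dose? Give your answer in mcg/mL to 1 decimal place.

0.5 mcg/mL

f = (1/2)^(τ/t½) = (1/2)^(149/43) ≈ 0.0906.
C₀ = D/Vd = 697/139 ≈ 5.014 mcg/mL.
Before the 4th dose, 3 doses have been given. Superposition: Cmin = C₀·(f + f² + … + f^3).
≈ 5.014 × (0.0906 + 0.0082 + 0.0007) ≈ 5.014 × 0.0995 ≈ 0.499 mcg/mL.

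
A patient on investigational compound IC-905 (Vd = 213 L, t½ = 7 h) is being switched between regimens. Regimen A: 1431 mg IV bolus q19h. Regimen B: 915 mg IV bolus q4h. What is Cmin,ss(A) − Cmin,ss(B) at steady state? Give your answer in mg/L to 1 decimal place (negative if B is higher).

-7.6 mg/L

Regimen A: f = (1/2)^(19/7) ≈ 0.1524; Cmin,ss = (1431/213)·f/(1−f) ≈ 1.208 mg/L.
Regimen B: f = (1/2)^(4/7) ≈ 0.6730; Cmin,ss = (915/213)·f/(1−f) ≈ 8.841 mg/L.
Difference ≈ 1.208 − 8.841 ≈ -7.633 mg/L.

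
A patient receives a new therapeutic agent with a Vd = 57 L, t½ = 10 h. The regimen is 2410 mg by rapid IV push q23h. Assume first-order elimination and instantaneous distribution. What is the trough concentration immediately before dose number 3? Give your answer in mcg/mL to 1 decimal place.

10.3 mcg/mL

f = (1/2)^(τ/t½) = (1/2)^(23/10) ≈ 0.2031.
C₀ = D/Vd = 2410/57 ≈ 42.281 mcg/mL.
Before the 3rd dose, 2 doses have been given. Superposition: Cmin = C₀·(f + f²).
≈ 42.281 × (0.2031 + 0.0412) ≈ 42.281 × 0.2443 ≈ 10.329 mcg/mL.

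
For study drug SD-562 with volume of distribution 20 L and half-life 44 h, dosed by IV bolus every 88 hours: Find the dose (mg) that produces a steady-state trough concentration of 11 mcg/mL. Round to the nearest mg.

τ/t½ = 88/44 ≈ 2, so f = (1/2)^(88/44) ≈ 0.250000.
Cmin,ss = (D/Vd)·f/(1−f), so D = Cmin,ss·Vd·(1−f)/f.
D = 11 × 20 × (1−f)/f ≈ 11 × 20 × 3.00000 ≈ 660.00 mg.

660 mg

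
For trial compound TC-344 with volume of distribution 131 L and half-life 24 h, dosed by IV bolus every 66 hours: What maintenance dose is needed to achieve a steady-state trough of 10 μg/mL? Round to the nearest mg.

τ/t½ = 66/24 ≈ 2.75, so f = (1/2)^(66/24) ≈ 0.148651.
Cmin,ss = (D/Vd)·f/(1−f), so D = Cmin,ss·Vd·(1−f)/f.
D = 10 × 131 × (1−f)/f ≈ 10 × 131 × 5.72717 ≈ 7502.59 mg.

7503 mg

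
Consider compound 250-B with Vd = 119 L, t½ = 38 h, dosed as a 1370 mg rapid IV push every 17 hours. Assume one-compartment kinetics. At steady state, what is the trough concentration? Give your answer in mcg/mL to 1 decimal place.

31.7 mcg/mL

k = ln2/t½ = ln2/38 ≈ 0.018241 h⁻¹; fraction remaining f = e^(−kτ) = e^(−0.018241×17) ≈ 0.7334.
Each bolus raises the concentration by D/Vd = 1370/119 ≈ 11.513 mcg/mL.
Steady-state trough Cmin,ss = C₀·f/(1−f) ≈ 11.513 × 0.7334/0.2666 ≈ 31.672 mcg/mL.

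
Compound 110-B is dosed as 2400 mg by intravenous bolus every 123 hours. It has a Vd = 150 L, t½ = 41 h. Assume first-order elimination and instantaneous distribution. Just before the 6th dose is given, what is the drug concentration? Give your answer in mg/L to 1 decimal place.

f = (1/2)^(τ/t½) = (1/2)^(123/41) ≈ 0.1250.
C₀ = D/Vd = 2400/150 ≈ 16.000 mg/L.
Before the 6th dose, 5 doses have been given. Superposition: Cmin = C₀·(f + f² + … + f^5).
≈ 16.000 × (0.1250 + 0.0156 + 0.0020 + 0.0002 + 0.0000) ≈ 16.000 × 0.1428 ≈ 2.285 mg/L.

2.3 mg/L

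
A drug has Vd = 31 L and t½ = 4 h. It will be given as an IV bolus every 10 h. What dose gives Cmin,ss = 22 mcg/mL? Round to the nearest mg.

τ/t½ = 10/4 ≈ 2.5, so f = (1/2)^(10/4) ≈ 0.176777.
Cmin,ss = (D/Vd)·f/(1−f), so D = Cmin,ss·Vd·(1−f)/f.
D = 22 × 31 × (1−f)/f ≈ 22 × 31 × 4.65684 ≈ 3175.96 mg.

3176 mg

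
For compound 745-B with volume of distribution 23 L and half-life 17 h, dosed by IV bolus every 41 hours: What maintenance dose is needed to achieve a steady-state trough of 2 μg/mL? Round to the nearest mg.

τ/t½ = 41/17 ≈ 2.4118, so f = (1/2)^(41/17) ≈ 0.187926.
Cmin,ss = (D/Vd)·f/(1−f), so D = Cmin,ss·Vd·(1−f)/f.
D = 2 × 23 × (1−f)/f ≈ 2 × 23 × 4.32124 ≈ 198.78 mg.

199 mg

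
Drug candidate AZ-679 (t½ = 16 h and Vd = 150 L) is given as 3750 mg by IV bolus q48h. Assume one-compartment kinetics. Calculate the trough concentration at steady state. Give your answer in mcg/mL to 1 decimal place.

The dosing interval is 3 half-lives, so f = 2^(−3) = 0.125.
Accumulation ratio R = 1/(1 − f) = 1/0.875 = 8/7.
Single-dose peak C₀ = D/Vd = 3750/150 = 25 mcg/mL.
Steady-state peak Cmax,ss = C₀·R = 25 × 8/7 ≈ 28.571 mcg/mL.
Steady-state trough Cmin,ss = Cmax,ss·f ≈ 28.571 × 0.125 ≈ 3.571 mcg/mL.

3.6 mcg/mL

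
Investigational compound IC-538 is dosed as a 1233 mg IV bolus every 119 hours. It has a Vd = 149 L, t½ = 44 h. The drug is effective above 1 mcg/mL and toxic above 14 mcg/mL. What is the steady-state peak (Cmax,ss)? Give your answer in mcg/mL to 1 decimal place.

9.8 mcg/mL

k = ln2/t½ = ln2/44 ≈ 0.015753 h⁻¹; fraction remaining f = e^(−kτ) = e^(−0.015753×119) ≈ 0.1534.
At steady state, accumulation factor R = 1/(1 − e^(−kτ)) ≈ 1.1812.
Each bolus raises the concentration by D/Vd = 1233/149 ≈ 8.275 mcg/mL.
Steady-state peak Cmax,ss = C₀·R ≈ 8.275 × 1.1812 ≈ 9.774 mcg/mL.
Peak 9.8 mcg/mL vs MTC 14 mcg/mL: below toxic threshold.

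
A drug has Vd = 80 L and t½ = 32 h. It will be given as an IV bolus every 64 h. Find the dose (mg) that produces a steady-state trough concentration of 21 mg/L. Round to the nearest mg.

5040 mg

τ/t½ = 64/32 ≈ 2, so f = (1/2)^(64/32) ≈ 0.250000.
Cmin,ss = (D/Vd)·f/(1−f), so D = Cmin,ss·Vd·(1−f)/f.
D = 21 × 80 × (1−f)/f ≈ 21 × 80 × 3.00000 ≈ 5040.00 mg.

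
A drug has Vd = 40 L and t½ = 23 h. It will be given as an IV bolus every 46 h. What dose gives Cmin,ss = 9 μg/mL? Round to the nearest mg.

1080 mg

τ/t½ = 46/23 ≈ 2, so f = (1/2)^(46/23) ≈ 0.250000.
Cmin,ss = (D/Vd)·f/(1−f), so D = Cmin,ss·Vd·(1−f)/f.
D = 9 × 40 × (1−f)/f ≈ 9 × 40 × 3.00000 ≈ 1080.00 mg.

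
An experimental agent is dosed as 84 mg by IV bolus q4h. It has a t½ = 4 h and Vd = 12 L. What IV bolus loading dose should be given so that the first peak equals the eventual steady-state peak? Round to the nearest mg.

168 mg

f = (1/2)^(4/4) ≈ 0.500000; accumulation ratio R = 1/(1−f) ≈ 2.00000.
Loading dose to hit Cmax,ss on first dose: D_load = D_maint·R ≈ 84 × 2.00000 ≈ 168.00 mg.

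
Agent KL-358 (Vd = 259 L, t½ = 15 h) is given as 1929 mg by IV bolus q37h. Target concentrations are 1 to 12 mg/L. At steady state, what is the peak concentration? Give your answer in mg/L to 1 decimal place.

Over one 37-h interval, 37/15 ≈ 2.4667 half-lives elapse, leaving f ≈ 0.1809 of each dose.
At steady state, accumulation factor R = 1/(1 − e^(−kτ)) ≈ 1.2209.
Single-dose peak C₀ = D/Vd = 1929/259 ≈ 7.448 mg/L.
Steady-state peak Cmax,ss = C₀·R ≈ 7.448 × 1.2209 ≈ 9.093 mg/L.
Peak 9.1 mg/L vs MTC 12 mg/L: below toxic threshold.

9.1 mg/L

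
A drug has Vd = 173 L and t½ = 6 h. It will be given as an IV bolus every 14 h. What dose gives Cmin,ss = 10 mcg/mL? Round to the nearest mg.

τ/t½ = 14/6 ≈ 2.3333, so f = (1/2)^(14/6) ≈ 0.198425.
Cmin,ss = (D/Vd)·f/(1−f), so D = Cmin,ss·Vd·(1−f)/f.
D = 10 × 173 × (1−f)/f ≈ 10 × 173 × 4.03969 ≈ 6988.66 mg.

6989 mg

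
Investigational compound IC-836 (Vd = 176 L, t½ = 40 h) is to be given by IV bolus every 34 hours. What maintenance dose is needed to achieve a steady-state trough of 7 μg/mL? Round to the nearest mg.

τ/t½ = 34/40 ≈ 0.85, so f = (1/2)^(34/40) ≈ 0.554785.
Cmin,ss = (D/Vd)·f/(1−f), so D = Cmin,ss·Vd·(1−f)/f.
D = 7 × 176 × (1−f)/f ≈ 7 × 176 × 0.80250 ≈ 988.68 mg.

989 mg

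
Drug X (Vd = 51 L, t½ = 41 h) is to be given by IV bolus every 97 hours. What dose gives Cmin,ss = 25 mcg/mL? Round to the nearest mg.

τ/t½ = 97/41 ≈ 2.3659, so f = (1/2)^(97/41) ≈ 0.194002.
Cmin,ss = (D/Vd)·f/(1−f), so D = Cmin,ss·Vd·(1−f)/f.
D = 25 × 51 × (1−f)/f ≈ 25 × 51 × 4.15459 ≈ 5297.10 mg.

5297 mg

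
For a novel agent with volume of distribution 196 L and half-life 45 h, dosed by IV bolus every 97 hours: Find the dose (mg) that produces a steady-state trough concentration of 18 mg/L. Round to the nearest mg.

12191 mg

τ/t½ = 97/45 ≈ 2.1556, so f = (1/2)^(97/45) ≈ 0.224447.
Cmin,ss = (D/Vd)·f/(1−f), so D = Cmin,ss·Vd·(1−f)/f.
D = 18 × 196 × (1−f)/f ≈ 18 × 196 × 3.45539 ≈ 12190.62 mg.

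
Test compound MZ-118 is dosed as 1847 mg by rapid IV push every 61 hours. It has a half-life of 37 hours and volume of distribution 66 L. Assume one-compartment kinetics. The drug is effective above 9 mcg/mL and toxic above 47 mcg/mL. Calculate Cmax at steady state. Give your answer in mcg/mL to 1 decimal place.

41.1 mcg/mL

k = ln2/t½ = ln2/37 ≈ 0.018734 h⁻¹; fraction remaining f = e^(−kτ) = e^(−0.018734×61) ≈ 0.3189.
Accumulation ratio R = 1/(1 − f) ≈ 1/0.6811 ≈ 1.4682.
Single-dose peak C₀ = D/Vd = 1847/66 ≈ 27.985 mcg/mL.
Cmax,ss = C₀/(1 − f) ≈ 27.985/0.6811 ≈ 41.088 mcg/mL.
Peak 41.1 mcg/mL vs MTC 47 mcg/mL: below toxic threshold.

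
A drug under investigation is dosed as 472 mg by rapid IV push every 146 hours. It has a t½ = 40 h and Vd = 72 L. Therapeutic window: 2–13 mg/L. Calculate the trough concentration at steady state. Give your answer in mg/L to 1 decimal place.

k = ln2/t½ = ln2/40 ≈ 0.017329 h⁻¹; fraction remaining f = e^(−kτ) = e^(−0.017329×146) ≈ 0.0797.
Accumulation ratio R = 1/(1 − f) ≈ 1/0.9203 ≈ 1.0866.
Each bolus raises the concentration by D/Vd = 472/72 ≈ 6.556 mg/L.
Steady-state peak Cmax,ss = C₀·R ≈ 6.556 × 1.0866 ≈ 7.124 mg/L.
Steady-state trough Cmin,ss = Cmax,ss·f ≈ 7.124 × 0.0797 ≈ 0.568 mg/L.
Trough 0.6 mg/L vs MEC 2 mg/L: subtherapeutic.

0.6 mg/L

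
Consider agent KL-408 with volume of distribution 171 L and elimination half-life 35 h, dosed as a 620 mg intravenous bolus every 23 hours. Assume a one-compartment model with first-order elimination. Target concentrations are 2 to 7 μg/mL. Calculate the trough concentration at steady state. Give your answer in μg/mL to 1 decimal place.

6.3 μg/mL

τ/t½ = 23/35 ≈ 0.65714, so fraction remaining f = (1/2)^(23/35) ≈ 0.6341.
Each bolus raises the concentration by D/Vd = 620/171 ≈ 3.626 μg/mL.
Steady-state trough Cmin,ss = C₀·f/(1−f) ≈ 3.626 × 0.6341/0.3659 ≈ 6.284 μg/mL.
Trough 6.3 μg/mL vs MEC 2 μg/mL: adequate.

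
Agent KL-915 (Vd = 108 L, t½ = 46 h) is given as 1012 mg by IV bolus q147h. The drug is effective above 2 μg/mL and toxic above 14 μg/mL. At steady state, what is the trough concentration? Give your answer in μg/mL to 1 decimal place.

1.1 μg/mL

Over one 147-h interval, 147/46 ≈ 3.1957 half-lives elapse, leaving f ≈ 0.1091 of each dose.
Accumulation ratio R = 1/(1 − f) ≈ 1/0.8909 ≈ 1.1225.
Each bolus raises the concentration by D/Vd = 1012/108 ≈ 9.370 μg/mL.
Steady-state peak Cmax,ss = C₀·R ≈ 9.370 × 1.1225 ≈ 10.518 μg/mL.
Steady-state trough Cmin,ss = Cmax,ss·f ≈ 10.518 × 0.1091 ≈ 1.148 μg/mL.
Trough 1.1 μg/mL vs MEC 2 μg/mL: subtherapeutic.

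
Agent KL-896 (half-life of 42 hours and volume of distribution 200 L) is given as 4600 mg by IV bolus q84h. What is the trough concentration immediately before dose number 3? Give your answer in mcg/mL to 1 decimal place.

f = (1/2)^(τ/t½) = (1/2)^(84/42) ≈ 0.2500.
C₀ = D/Vd = 4600/200 ≈ 23.000 mcg/mL.
Before the 3rd dose, 2 doses have been given. Superposition: Cmin = C₀·(f + f²).
≈ 23.000 × (0.2500 + 0.0625) ≈ 23.000 × 0.3125 ≈ 7.188 mcg/mL.

7.2 mcg/mL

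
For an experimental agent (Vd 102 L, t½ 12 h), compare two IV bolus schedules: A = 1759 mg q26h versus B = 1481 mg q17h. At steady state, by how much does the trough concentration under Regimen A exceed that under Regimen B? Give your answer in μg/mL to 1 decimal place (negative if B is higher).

Regimen A: f = (1/2)^(26/12) ≈ 0.2227; Cmin,ss = (1759/102)·f/(1−f) ≈ 4.941 μg/mL.
Regimen B: f = (1/2)^(17/12) ≈ 0.3746; Cmin,ss = (1481/102)·f/(1−f) ≈ 8.697 μg/mL.
Difference ≈ 4.941 − 8.697 ≈ -3.756 μg/mL.

-3.8 μg/mL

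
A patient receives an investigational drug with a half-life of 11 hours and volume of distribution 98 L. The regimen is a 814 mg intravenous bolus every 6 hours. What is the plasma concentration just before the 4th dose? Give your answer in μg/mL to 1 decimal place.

12.3 μg/mL

f = (1/2)^(τ/t½) = (1/2)^(6/11) ≈ 0.6852.
C₀ = D/Vd = 814/98 ≈ 8.306 μg/mL.
Before the 4th dose, 3 doses have been given. Superposition: Cmin = C₀·(f + f² + … + f^3).
≈ 8.306 × (0.6852 + 0.4695 + 0.3217) ≈ 8.306 × 1.4764 ≈ 12.263 μg/mL.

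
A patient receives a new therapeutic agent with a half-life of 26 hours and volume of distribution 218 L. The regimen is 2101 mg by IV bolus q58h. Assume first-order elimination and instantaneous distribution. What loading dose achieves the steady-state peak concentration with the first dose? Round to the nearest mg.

2670 mg

f = (1/2)^(58/26) ≈ 0.213045; accumulation ratio R = 1/(1−f) ≈ 1.27072.
Loading dose to hit Cmax,ss on first dose: D_load = D_maint·R ≈ 2101 × 1.27072 ≈ 2669.78 mg.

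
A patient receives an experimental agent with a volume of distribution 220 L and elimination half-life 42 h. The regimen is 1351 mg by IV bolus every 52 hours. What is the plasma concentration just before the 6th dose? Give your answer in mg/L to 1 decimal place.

f = (1/2)^(τ/t½) = (1/2)^(52/42) ≈ 0.4239.
C₀ = D/Vd = 1351/220 ≈ 6.141 mg/L.
Before the 6th dose, 5 doses have been given. Superposition: Cmin = C₀·(f + f² + … + f^5).
≈ 6.141 × (0.4239 + 0.1797 + 0.0762 + 0.0323 + 0.0137) ≈ 6.141 × 0.7258 ≈ 4.457 mg/L.

4.5 mg/L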